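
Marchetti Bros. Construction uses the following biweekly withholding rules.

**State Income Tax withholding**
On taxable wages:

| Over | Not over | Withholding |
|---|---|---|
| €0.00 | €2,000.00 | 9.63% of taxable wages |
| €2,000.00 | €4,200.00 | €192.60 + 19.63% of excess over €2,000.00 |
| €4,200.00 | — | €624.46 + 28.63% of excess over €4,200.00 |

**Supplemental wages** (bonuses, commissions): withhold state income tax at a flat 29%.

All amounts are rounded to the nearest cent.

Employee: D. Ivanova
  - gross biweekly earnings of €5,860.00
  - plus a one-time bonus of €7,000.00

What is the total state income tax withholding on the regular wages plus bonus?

€3,129.72

State Income Tax: taxable = €5,860.00
  €624.46 + 28.63% × (€5,860.00 − €4,200.00) = €624.46 + 28.63% × €1,660.00 = €1,099.72
Supplemental (29% flat on bonus): 29% × €7,000.00 = €2,030.00
Total state income tax: €1,099.72 + €2,030.00 = €3,129.72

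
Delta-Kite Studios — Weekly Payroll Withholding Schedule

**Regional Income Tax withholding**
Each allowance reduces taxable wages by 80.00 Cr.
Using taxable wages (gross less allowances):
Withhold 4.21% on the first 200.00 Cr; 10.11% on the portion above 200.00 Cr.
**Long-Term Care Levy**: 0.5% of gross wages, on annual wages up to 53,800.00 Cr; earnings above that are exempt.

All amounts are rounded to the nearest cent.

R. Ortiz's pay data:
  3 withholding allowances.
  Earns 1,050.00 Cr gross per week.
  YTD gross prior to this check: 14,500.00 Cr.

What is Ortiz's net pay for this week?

974.66 Cr

Regional Income Tax: taxable = 1,050.00 Cr − 3×80.00 Cr = 810.00 Cr
  8.42 Cr + 10.11% × (810.00 Cr − 200.00 Cr) = 8.42 Cr + 10.11% × 610.00 Cr = 70.09 Cr
Long-Term Care Levy: 0.5% × 1,050.00 Cr = 5.25 Cr
Total withheld: 70.09 Cr + 5.25 Cr = 75.34 Cr
Net pay: 1,050.00 Cr − 75.34 Cr = 974.66 Cr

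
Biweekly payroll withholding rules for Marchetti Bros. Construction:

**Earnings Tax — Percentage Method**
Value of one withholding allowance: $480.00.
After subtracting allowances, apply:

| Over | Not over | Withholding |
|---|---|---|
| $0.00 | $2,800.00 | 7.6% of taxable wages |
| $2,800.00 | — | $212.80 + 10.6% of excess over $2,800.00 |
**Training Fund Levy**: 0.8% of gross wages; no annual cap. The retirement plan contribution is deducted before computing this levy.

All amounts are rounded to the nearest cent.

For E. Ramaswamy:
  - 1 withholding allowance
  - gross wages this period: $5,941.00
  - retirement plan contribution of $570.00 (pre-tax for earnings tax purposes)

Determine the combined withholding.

$477.42

Earnings Tax: taxable = $5,941.00 − $570.00 − 1×$480.00 = $4,891.00
  $212.80 + 10.6% × ($4,891.00 − $2,800.00) = $212.80 + 10.6% × $2,091.00 = $434.45
Training Fund Levy: 0.8% × $5,371.00 = $42.97
Total: $434.45 + $42.97 = $477.42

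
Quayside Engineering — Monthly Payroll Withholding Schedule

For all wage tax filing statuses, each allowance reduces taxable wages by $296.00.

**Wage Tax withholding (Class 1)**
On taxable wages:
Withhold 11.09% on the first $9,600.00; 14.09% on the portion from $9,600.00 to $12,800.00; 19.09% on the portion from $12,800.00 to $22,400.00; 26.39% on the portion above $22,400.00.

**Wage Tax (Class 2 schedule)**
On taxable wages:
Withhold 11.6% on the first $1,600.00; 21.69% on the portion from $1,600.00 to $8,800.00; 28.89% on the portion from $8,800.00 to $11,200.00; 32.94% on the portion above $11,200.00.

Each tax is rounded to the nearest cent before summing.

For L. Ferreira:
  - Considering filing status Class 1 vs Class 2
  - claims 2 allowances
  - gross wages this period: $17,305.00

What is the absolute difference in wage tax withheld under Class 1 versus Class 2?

$1,994.11

Wage Tax (Class 1): taxable = $17,305.00 − 2×$296.00 = $16,713.00
  $1,515.52 + 19.09% × ($16,713.00 − $12,800.00) = $1,515.52 + 19.09% × $3,913.00 = $2,262.51
Wage Tax (Class 2): taxable = $17,305.00 − 2×$296.00 = $16,713.00
  $2,440.64 + 32.94% × ($16,713.00 − $11,200.00) = $2,440.64 + 32.94% × $5,513.00 = $4,256.62
Difference: |$2,262.51 − $4,256.62| = $1,994.11 (higher under Class 2)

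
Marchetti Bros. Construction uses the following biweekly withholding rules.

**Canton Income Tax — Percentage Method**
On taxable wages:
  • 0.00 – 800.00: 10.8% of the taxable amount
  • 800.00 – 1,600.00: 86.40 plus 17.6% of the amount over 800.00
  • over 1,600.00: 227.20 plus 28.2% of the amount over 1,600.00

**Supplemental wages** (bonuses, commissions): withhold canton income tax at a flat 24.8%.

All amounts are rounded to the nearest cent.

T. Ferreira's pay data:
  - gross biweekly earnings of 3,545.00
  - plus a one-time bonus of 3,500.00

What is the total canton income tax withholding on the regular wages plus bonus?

1,643.69

Canton Income Tax: taxable = 3,545.00
  227.20 + 28.2% × (3,545.00 − 1,600.00) = 227.20 + 28.2% × 1,945.00 = 775.69
Supplemental (24.8% flat on bonus): 24.8% × 3,500.00 = 868.00
Total canton income tax: 775.69 + 868.00 = 1,643.69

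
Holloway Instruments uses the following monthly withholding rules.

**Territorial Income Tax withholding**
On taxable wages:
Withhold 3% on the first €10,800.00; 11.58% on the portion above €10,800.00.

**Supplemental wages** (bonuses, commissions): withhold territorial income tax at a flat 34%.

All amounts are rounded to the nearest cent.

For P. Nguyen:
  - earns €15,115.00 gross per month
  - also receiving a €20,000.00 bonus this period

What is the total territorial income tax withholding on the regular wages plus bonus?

Territorial Income Tax: taxable = €15,115.00
  €324.00 + 11.58% × (€15,115.00 − €10,800.00) = €324.00 + 11.58% × €4,315.00 = €823.68
Supplemental (34% flat on bonus): 34% × €20,000.00 = €6,800.00
Total territorial income tax: €823.68 + €6,800.00 = €7,623.68

€7,623.68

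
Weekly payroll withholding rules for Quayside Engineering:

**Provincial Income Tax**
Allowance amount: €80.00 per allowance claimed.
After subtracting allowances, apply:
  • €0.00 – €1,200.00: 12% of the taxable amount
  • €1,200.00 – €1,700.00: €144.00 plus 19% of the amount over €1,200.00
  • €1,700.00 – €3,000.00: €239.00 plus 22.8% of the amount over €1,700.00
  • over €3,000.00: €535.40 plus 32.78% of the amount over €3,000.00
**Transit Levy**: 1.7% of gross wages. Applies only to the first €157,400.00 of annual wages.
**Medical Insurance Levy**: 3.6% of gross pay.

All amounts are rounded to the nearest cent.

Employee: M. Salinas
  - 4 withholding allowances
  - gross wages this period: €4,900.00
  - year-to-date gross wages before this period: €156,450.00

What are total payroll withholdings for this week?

€1,245.87

Provincial Income Tax: taxable = €4,900.00 − 4×€80.00 = €4,580.00
  €535.40 + 32.78% × (€4,580.00 − €3,000.00) = €535.40 + 32.78% × €1,580.00 = €1,053.32
Transit Levy: cap €157,400.00 − YTD €156,450.00 = €950.00 subject; 1.7% × €950.00 = €16.15
Medical Insurance Levy: 3.6% × €4,900.00 = €176.40
Total: €1,053.32 + €16.15 + €176.40 = €1,245.87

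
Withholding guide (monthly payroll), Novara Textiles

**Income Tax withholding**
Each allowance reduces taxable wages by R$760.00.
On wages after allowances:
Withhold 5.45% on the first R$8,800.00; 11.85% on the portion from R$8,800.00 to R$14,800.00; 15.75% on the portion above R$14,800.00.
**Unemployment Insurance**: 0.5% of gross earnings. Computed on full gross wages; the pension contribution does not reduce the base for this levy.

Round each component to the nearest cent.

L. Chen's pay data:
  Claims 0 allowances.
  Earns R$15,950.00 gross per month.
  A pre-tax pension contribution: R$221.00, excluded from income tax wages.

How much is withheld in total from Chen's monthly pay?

R$1,416.67

Income Tax: taxable = R$15,950.00 − R$221.00 = R$15,729.00
  R$1,190.60 + 15.75% × (R$15,729.00 − R$14,800.00) = R$1,190.60 + 15.75% × R$929.00 = R$1,336.92
Unemployment Insurance: 0.5% × R$15,950.00 = R$79.75
Total: R$1,336.92 + R$79.75 = R$1,416.67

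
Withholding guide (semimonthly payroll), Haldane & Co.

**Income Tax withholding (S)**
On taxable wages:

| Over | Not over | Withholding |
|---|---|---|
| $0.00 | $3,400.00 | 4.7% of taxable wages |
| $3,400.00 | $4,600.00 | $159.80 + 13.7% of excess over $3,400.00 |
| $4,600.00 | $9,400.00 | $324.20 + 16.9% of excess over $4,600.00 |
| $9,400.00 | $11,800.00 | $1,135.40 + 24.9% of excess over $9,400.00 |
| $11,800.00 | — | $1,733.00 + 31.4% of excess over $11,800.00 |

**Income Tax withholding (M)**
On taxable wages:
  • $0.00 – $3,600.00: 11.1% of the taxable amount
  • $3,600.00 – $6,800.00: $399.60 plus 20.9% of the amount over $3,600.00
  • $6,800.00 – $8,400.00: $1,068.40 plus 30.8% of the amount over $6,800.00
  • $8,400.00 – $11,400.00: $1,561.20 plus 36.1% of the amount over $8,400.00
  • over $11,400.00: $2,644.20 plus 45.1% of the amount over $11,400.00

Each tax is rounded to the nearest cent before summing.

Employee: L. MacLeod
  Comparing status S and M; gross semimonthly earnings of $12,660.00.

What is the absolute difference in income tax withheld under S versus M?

$1,209.42

Income Tax (S): taxable = $12,660.00
  $1,733.00 + 31.4% × ($12,660.00 − $11,800.00) = $1,733.00 + 31.4% × $860.00 = $2,003.04
Income Tax (M): taxable = $12,660.00
  $2,644.20 + 45.1% × ($12,660.00 − $11,400.00) = $2,644.20 + 45.1% × $1,260.00 = $3,212.46
Difference: |$2,003.04 − $3,212.46| = $1,209.42 (higher under M)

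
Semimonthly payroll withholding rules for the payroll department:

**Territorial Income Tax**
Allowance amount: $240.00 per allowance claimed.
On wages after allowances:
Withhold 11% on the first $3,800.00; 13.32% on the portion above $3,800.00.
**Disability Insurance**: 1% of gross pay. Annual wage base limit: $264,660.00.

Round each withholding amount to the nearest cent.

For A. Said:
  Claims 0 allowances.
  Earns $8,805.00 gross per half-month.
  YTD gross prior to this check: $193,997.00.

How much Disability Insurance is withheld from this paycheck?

$88.05

Disability Insurance: 1% × $8,805.00 = $88.05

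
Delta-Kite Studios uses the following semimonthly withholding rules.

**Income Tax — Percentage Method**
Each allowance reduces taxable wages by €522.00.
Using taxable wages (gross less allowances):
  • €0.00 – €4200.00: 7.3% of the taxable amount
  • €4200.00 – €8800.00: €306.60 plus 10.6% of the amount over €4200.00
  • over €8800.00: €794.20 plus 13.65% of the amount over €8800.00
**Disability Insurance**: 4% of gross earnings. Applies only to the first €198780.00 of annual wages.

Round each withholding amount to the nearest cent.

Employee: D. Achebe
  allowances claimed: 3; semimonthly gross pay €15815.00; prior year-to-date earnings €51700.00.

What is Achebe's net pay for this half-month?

€13644.41

Income Tax: taxable = €15815.00 − 3×€522.00 = €14249.00
  €794.20 + 13.65% × (€14249.00 − €8800.00) = €794.20 + 13.65% × €5449.00 = €1537.99
Disability Insurance: 4% × €15815.00 = €632.60
Total withheld: €1537.99 + €632.60 = €2170.59
Net pay: €15815.00 − €2170.59 = €13644.41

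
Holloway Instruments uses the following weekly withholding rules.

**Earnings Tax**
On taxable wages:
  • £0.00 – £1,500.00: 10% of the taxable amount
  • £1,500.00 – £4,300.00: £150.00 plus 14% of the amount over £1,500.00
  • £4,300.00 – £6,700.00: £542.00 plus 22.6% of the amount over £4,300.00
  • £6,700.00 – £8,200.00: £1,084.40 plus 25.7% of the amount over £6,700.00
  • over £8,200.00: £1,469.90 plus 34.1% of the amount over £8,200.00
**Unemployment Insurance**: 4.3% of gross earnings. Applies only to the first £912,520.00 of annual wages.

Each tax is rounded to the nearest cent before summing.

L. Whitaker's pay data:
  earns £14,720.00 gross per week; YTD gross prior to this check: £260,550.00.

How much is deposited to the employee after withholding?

£10,393.82

Earnings Tax: taxable = £14,720.00
  £1,469.90 + 34.1% × (£14,720.00 − £8,200.00) = £1,469.90 + 34.1% × £6,520.00 = £3,693.22
Unemployment Insurance: 4.3% × £14,720.00 = £632.96
Total withheld: £3,693.22 + £632.96 = £4,326.18
Net pay: £14,720.00 − £4,326.18 = £10,393.82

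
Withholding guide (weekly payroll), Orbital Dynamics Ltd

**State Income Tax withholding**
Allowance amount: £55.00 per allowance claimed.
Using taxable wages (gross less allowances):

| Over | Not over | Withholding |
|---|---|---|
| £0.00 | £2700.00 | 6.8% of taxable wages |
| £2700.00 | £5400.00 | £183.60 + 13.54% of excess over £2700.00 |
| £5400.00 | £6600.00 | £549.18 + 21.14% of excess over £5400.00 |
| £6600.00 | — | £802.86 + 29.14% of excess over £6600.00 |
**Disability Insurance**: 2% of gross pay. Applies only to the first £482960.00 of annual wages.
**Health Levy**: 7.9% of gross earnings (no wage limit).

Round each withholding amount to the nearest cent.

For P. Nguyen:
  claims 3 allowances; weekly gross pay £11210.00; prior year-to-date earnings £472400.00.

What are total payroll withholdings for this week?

State Income Tax: taxable = £11210.00 − 3×£55.00 = £11045.00
  £802.86 + 29.14% × (£11045.00 − £6600.00) = £802.86 + 29.14% × £4445.00 = £2098.13
Disability Insurance: cap £482960.00 − YTD £472400.00 = £10560.00 subject; 2% × £10560.00 = £211.20
Health Levy: 7.9% × £11210.00 = £885.59
Total: £2098.13 + £211.20 + £885.59 = £3194.92

£3194.92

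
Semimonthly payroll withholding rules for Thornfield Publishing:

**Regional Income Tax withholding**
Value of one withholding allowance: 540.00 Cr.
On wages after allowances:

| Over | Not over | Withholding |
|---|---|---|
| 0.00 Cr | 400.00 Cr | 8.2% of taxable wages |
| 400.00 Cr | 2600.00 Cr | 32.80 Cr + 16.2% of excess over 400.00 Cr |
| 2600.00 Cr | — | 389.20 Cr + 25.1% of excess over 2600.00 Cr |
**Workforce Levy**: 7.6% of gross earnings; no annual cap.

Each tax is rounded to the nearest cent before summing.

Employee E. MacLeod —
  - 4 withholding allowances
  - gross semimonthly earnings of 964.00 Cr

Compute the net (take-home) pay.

Regional Income Tax: taxable = 964.00 Cr − 4×540.00 Cr = -1196.00 Cr
  Taxable ≤ 0 → 0.00 Cr
Workforce Levy: 7.6% × 964.00 Cr = 73.26 Cr
Total withheld: 0.00 Cr + 73.26 Cr = 73.26 Cr
Net pay: 964.00 Cr − 73.26 Cr = 890.74 Cr

890.74 Cr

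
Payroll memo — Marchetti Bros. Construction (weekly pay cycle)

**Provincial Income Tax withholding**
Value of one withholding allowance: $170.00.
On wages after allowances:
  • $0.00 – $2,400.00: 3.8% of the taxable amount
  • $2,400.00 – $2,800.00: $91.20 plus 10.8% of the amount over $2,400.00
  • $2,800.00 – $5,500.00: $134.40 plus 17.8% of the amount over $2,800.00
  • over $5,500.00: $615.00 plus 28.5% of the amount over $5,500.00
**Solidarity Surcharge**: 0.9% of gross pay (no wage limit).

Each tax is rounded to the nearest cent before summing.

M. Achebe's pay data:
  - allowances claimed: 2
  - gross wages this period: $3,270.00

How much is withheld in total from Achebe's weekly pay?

Provincial Income Tax: taxable = $3,270.00 − 2×$170.00 = $2,930.00
  $134.40 + 17.8% × ($2,930.00 − $2,800.00) = $134.40 + 17.8% × $130.00 = $157.54
Solidarity Surcharge: 0.9% × $3,270.00 = $29.43
Total: $157.54 + $29.43 = $186.97

$186.97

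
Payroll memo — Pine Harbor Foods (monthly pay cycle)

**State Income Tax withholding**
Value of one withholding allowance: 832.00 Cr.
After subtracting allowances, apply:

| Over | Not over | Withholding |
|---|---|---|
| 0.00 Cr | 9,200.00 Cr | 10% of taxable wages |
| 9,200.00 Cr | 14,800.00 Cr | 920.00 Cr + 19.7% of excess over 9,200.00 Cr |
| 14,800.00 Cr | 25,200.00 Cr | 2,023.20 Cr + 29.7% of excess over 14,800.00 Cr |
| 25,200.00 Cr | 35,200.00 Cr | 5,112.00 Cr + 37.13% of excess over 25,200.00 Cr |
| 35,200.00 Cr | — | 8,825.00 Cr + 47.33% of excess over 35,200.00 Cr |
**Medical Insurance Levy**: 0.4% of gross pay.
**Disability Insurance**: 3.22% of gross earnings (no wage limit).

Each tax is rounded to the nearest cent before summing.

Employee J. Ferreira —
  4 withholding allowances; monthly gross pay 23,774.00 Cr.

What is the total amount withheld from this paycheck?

State Income Tax: taxable = 23,774.00 Cr − 4×832.00 Cr = 20,446.00 Cr
  2,023.20 Cr + 29.7% × (20,446.00 Cr − 14,800.00 Cr) = 2,023.20 Cr + 29.7% × 5,646.00 Cr = 3,700.06 Cr
Medical Insurance Levy: 0.4% × 23,774.00 Cr = 95.10 Cr
Disability Insurance: 3.22% × 23,774.00 Cr = 765.52 Cr
Total: 3,700.06 Cr + 95.10 Cr + 765.52 Cr = 4,560.68 Cr

4,560.68 Cr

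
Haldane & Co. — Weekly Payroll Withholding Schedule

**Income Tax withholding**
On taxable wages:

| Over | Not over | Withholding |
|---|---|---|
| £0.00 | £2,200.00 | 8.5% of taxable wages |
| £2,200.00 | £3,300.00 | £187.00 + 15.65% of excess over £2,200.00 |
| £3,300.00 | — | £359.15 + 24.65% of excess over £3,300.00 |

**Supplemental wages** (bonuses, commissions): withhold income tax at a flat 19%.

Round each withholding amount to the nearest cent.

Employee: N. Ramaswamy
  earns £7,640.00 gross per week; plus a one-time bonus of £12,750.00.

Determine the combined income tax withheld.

£3,851.46

Income Tax: taxable = £7,640.00
  £359.15 + 24.65% × (£7,640.00 − £3,300.00) = £359.15 + 24.65% × £4,340.00 = £1,428.96
Supplemental (19% flat on bonus): 19% × £12,750.00 = £2,422.50
Total income tax: £1,428.96 + £2,422.50 = £3,851.46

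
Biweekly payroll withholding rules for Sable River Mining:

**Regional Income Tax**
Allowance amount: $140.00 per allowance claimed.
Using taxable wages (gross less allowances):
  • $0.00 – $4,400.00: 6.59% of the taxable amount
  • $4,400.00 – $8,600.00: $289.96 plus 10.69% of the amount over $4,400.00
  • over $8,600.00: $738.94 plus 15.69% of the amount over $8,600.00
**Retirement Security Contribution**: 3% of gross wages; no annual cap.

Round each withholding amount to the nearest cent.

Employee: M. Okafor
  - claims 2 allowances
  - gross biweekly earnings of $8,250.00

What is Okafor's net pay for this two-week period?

$7,330.91

Regional Income Tax: taxable = $8,250.00 − 2×$140.00 = $7,970.00
  $289.96 + 10.69% × ($7,970.00 − $4,400.00) = $289.96 + 10.69% × $3,570.00 = $671.59
Retirement Security Contribution: 3% × $8,250.00 = $247.50
Total withheld: $671.59 + $247.50 = $919.09
Net pay: $8,250.00 − $919.09 = $7,330.91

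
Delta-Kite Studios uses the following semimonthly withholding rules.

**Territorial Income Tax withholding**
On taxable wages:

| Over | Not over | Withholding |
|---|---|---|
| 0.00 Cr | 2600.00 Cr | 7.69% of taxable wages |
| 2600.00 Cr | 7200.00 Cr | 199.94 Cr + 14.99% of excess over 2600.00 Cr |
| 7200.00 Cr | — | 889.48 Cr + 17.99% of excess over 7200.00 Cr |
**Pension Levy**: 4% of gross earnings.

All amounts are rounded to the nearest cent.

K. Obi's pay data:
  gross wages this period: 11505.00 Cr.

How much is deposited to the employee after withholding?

9380.85 Cr

Territorial Income Tax: taxable = 11505.00 Cr
  889.48 Cr + 17.99% × (11505.00 Cr − 7200.00 Cr) = 889.48 Cr + 17.99% × 4305.00 Cr = 1663.95 Cr
Pension Levy: 4% × 11505.00 Cr = 460.20 Cr
Total withheld: 1663.95 Cr + 460.20 Cr = 2124.15 Cr
Net pay: 11505.00 Cr − 2124.15 Cr = 9380.85 Cr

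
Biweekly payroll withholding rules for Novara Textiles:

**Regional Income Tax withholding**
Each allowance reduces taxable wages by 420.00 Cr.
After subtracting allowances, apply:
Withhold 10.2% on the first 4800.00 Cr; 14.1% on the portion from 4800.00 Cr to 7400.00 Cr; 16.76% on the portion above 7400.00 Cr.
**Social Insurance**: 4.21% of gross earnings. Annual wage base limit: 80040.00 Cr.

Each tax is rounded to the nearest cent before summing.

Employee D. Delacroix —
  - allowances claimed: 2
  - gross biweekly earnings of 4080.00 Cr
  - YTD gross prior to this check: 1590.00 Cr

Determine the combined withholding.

502.25 Cr

Regional Income Tax: taxable = 4080.00 Cr − 2×420.00 Cr = 3240.00 Cr
  10.2% × 3240.00 Cr = 330.48 Cr
Social Insurance: 4.21% × 4080.00 Cr = 171.77 Cr
Total: 330.48 Cr + 171.77 Cr = 502.25 Cr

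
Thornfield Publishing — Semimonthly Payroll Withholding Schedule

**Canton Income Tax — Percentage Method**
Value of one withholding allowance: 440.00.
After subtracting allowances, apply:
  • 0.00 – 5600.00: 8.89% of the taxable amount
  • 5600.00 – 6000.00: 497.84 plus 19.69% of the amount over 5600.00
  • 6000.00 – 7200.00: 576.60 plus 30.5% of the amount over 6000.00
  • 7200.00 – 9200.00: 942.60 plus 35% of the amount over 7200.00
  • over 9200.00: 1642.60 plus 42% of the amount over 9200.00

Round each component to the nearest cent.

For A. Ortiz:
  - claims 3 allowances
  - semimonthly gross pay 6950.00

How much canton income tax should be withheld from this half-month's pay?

Canton Income Tax: taxable = 6950.00 − 3×440.00 = 5630.00
  497.84 + 19.69% × (5630.00 − 5600.00) = 497.84 + 19.69% × 30.00 = 503.75

503.75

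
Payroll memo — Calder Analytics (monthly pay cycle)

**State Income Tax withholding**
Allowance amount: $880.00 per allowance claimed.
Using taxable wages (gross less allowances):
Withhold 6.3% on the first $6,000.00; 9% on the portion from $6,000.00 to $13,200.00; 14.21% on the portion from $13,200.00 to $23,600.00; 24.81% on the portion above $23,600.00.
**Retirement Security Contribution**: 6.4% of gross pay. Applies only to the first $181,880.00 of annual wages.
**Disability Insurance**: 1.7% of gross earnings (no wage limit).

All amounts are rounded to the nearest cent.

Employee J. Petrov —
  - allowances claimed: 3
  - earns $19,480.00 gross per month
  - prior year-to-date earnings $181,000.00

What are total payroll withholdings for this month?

State Income Tax: taxable = $19,480.00 − 3×$880.00 = $16,840.00
  $1,026.00 + 14.21% × ($16,840.00 − $13,200.00) = $1,026.00 + 14.21% × $3,640.00 = $1,543.24
Retirement Security Contribution: cap $181,880.00 − YTD $181,000.00 = $880.00 subject; 6.4% × $880.00 = $56.32
Disability Insurance: 1.7% × $19,480.00 = $331.16
Total: $1,543.24 + $56.32 + $331.16 = $1,930.72

$1,930.72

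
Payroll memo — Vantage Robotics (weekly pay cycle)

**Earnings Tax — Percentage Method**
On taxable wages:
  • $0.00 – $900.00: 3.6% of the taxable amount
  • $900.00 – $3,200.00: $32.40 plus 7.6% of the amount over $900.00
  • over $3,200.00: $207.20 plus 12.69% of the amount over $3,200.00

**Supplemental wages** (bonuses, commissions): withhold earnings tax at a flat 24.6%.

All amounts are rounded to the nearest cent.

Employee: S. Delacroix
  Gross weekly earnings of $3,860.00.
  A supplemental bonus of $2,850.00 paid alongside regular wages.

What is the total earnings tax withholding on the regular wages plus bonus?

$992.05

Earnings Tax: taxable = $3,860.00
  $207.20 + 12.69% × ($3,860.00 − $3,200.00) = $207.20 + 12.69% × $660.00 = $290.95
Supplemental (24.6% flat on bonus): 24.6% × $2,850.00 = $701.10
Total earnings tax: $290.95 + $701.10 = $992.05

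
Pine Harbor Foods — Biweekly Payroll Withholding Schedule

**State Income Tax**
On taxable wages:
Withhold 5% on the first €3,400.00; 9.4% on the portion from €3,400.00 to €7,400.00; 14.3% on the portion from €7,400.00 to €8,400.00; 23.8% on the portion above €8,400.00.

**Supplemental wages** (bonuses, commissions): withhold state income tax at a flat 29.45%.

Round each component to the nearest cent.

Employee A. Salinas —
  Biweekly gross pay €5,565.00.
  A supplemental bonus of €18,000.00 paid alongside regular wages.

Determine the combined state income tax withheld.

€5,674.51

State Income Tax: taxable = €5,565.00
  €170.00 + 9.4% × (€5,565.00 − €3,400.00) = €170.00 + 9.4% × €2,165.00 = €373.51
Supplemental (29.45% flat on bonus): 29.45% × €18,000.00 = €5,301.00
Total state income tax: €373.51 + €5,301.00 = €5,674.51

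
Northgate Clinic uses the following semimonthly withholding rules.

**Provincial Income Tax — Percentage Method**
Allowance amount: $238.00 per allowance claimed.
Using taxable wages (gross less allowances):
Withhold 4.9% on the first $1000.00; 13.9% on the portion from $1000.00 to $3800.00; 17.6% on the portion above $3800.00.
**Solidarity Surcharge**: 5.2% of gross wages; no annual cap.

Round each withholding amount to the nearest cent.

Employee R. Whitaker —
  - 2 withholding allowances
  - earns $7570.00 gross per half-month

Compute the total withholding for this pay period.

$1411.58

Provincial Income Tax: taxable = $7570.00 − 2×$238.00 = $7094.00
  $438.20 + 17.6% × ($7094.00 − $3800.00) = $438.20 + 17.6% × $3294.00 = $1017.94
Solidarity Surcharge: 5.2% × $7570.00 = $393.64
Total: $1017.94 + $393.64 = $1411.58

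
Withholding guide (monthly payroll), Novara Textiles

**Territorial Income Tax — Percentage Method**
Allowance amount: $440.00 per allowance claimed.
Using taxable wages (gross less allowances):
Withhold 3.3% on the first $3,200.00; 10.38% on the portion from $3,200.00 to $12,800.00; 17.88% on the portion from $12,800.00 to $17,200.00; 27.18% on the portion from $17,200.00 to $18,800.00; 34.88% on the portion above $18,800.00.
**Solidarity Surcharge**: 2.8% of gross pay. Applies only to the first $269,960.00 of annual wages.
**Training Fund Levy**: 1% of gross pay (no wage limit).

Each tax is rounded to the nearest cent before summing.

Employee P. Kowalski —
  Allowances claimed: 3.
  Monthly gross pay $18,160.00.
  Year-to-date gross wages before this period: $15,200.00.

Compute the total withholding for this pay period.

Territorial Income Tax: taxable = $18,160.00 − 3×$440.00 = $16,840.00
  $1,102.08 + 17.88% × ($16,840.00 − $12,800.00) = $1,102.08 + 17.88% × $4,040.00 = $1,824.43
Solidarity Surcharge: 2.8% × $18,160.00 = $508.48
Training Fund Levy: 1% × $18,160.00 = $181.60
Total: $1,824.43 + $508.48 + $181.60 = $2,514.51

$2,514.51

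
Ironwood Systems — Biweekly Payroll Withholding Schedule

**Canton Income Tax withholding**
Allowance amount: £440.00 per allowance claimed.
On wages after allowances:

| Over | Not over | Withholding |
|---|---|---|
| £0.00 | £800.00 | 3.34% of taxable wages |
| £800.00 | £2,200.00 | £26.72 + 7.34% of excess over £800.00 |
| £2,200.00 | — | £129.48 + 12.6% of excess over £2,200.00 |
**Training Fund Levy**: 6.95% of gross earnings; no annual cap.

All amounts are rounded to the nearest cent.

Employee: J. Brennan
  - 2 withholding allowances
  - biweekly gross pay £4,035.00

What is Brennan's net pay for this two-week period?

Canton Income Tax: taxable = £4,035.00 − 2×£440.00 = £3,155.00
  £129.48 + 12.6% × (£3,155.00 − £2,200.00) = £129.48 + 12.6% × £955.00 = £249.81
Training Fund Levy: 6.95% × £4,035.00 = £280.43
Total withheld: £249.81 + £280.43 = £530.24
Net pay: £4,035.00 − £530.24 = £3,504.76

£3,504.76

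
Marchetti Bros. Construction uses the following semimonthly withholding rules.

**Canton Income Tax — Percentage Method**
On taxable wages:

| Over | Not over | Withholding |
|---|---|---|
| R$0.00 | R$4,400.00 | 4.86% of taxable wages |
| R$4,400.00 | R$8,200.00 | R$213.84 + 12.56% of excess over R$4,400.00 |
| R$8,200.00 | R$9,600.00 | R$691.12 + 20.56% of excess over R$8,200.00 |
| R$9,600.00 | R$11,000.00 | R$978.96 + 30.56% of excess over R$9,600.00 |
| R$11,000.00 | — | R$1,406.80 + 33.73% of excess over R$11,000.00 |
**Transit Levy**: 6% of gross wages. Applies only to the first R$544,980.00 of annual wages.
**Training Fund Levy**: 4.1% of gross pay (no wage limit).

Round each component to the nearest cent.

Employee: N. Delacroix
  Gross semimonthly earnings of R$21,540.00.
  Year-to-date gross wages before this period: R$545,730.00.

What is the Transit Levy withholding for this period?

R$0.00

Transit Levy: YTD R$545,730.00 ≥ cap R$544,980.00 → R$0.00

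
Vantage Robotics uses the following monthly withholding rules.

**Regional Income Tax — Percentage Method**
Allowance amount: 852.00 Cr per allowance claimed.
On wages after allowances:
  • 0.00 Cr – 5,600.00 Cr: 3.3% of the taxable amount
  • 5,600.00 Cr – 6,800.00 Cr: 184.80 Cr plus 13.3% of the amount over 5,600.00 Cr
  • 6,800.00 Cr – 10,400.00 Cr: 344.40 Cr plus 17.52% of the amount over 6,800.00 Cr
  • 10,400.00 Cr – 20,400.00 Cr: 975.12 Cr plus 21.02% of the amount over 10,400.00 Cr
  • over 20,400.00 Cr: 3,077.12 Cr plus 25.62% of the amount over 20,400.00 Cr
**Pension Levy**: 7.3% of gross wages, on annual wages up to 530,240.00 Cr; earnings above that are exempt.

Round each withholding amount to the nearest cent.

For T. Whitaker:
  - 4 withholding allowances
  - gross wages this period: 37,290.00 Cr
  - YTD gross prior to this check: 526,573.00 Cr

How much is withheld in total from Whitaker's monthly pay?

6,798.90 Cr

Regional Income Tax: taxable = 37,290.00 Cr − 4×852.00 Cr = 33,882.00 Cr
  3,077.12 Cr + 25.62% × (33,882.00 Cr − 20,400.00 Cr) = 3,077.12 Cr + 25.62% × 13,482.00 Cr = 6,531.21 Cr
Pension Levy: cap 530,240.00 Cr − YTD 526,573.00 Cr = 3,667.00 Cr subject; 7.3% × 3,667.00 Cr = 267.69 Cr
Total: 6,531.21 Cr + 267.69 Cr = 6,798.90 Cr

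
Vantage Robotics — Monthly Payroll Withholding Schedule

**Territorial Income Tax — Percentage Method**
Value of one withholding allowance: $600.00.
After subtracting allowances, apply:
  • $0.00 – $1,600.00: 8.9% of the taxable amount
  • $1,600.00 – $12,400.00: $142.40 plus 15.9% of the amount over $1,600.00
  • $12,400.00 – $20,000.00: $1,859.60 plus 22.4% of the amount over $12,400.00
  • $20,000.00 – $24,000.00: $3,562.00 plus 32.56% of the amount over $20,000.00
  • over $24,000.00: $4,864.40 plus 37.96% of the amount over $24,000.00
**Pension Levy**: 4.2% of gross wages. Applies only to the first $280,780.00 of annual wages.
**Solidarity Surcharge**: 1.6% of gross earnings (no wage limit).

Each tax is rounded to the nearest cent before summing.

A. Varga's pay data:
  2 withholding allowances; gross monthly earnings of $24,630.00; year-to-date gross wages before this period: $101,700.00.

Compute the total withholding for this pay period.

Territorial Income Tax: taxable = $24,630.00 − 2×$600.00 = $23,430.00
  $3,562.00 + 32.56% × ($23,430.00 − $20,000.00) = $3,562.00 + 32.56% × $3,430.00 = $4,678.81
Pension Levy: 4.2% × $24,630.00 = $1,034.46
Solidarity Surcharge: 1.6% × $24,630.00 = $394.08
Total: $4,678.81 + $1,034.46 + $394.08 = $6,107.35

$6,107.35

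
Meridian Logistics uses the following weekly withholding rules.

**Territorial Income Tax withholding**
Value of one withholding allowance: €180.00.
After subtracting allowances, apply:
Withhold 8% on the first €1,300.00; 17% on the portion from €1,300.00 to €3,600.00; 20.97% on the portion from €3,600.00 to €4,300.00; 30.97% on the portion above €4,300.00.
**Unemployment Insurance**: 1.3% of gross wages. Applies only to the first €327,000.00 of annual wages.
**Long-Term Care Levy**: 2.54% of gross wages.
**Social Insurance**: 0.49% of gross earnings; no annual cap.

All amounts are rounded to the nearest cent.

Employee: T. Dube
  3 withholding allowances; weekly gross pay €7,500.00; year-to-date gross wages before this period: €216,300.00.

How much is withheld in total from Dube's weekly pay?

€1,790.34

Territorial Income Tax: taxable = €7,500.00 − 3×€180.00 = €6,960.00
  €641.79 + 30.97% × (€6,960.00 − €4,300.00) = €641.79 + 30.97% × €2,660.00 = €1,465.59
Unemployment Insurance: 1.3% × €7,500.00 = €97.50
Long-Term Care Levy: 2.54% × €7,500.00 = €190.50
Social Insurance: 0.49% × €7,500.00 = €36.75
Total: €1,465.59 + €97.50 + €190.50 + €36.75 = €1,790.34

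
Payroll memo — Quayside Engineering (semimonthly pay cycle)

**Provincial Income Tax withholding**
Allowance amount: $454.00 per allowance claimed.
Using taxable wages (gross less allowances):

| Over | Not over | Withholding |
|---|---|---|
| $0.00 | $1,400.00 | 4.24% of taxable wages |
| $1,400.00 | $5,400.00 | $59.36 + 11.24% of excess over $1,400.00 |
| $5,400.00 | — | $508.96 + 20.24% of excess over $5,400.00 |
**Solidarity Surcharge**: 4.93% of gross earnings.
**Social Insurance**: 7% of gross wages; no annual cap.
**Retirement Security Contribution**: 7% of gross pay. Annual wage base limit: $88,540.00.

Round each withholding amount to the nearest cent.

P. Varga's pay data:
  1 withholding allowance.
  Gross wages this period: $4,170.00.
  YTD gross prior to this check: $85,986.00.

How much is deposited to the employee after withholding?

$3,174.06

Provincial Income Tax: taxable = $4,170.00 − 1×$454.00 = $3,716.00
  $59.36 + 11.24% × ($3,716.00 − $1,400.00) = $59.36 + 11.24% × $2,316.00 = $319.68
Solidarity Surcharge: 4.93% × $4,170.00 = $205.58
Social Insurance: 7% × $4,170.00 = $291.90
Retirement Security Contribution: cap $88,540.00 − YTD $85,986.00 = $2,554.00 subject; 7% × $2,554.00 = $178.78
Total withheld: $319.68 + $205.58 + $291.90 + $178.78 = $995.94
Net pay: $4,170.00 − $995.94 = $3,174.06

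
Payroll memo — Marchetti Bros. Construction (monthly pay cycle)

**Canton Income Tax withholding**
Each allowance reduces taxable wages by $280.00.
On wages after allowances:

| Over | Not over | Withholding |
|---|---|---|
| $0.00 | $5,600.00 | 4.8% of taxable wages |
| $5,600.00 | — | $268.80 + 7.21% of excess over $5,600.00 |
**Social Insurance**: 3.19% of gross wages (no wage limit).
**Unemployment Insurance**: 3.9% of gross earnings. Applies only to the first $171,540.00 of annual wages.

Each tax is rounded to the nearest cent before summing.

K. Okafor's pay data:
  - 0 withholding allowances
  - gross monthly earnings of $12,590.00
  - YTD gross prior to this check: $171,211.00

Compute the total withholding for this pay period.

Canton Income Tax: taxable = $12,590.00
  $268.80 + 7.21% × ($12,590.00 − $5,600.00) = $268.80 + 7.21% × $6,990.00 = $772.78
Social Insurance: 3.19% × $12,590.00 = $401.62
Unemployment Insurance: cap $171,540.00 − YTD $171,211.00 = $329.00 subject; 3.9% × $329.00 = $12.83
Total: $772.78 + $401.62 + $12.83 = $1,187.23

$1,187.23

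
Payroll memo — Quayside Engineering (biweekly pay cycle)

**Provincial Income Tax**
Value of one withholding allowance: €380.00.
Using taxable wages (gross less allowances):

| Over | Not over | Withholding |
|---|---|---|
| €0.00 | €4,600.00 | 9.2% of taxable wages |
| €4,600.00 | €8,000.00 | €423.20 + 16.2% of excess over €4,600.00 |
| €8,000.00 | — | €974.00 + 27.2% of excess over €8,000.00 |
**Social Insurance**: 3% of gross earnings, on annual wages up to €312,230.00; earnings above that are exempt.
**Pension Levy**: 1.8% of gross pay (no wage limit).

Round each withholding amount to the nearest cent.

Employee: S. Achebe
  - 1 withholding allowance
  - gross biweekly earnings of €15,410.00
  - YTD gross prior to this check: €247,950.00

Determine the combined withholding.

€3,625.84

Provincial Income Tax: taxable = €15,410.00 − 1×€380.00 = €15,030.00
  €974.00 + 27.2% × (€15,030.00 − €8,000.00) = €974.00 + 27.2% × €7,030.00 = €2,886.16
Social Insurance: 3% × €15,410.00 = €462.30
Pension Levy: 1.8% × €15,410.00 = €277.38
Total: €2,886.16 + €462.30 + €277.38 = €3,625.84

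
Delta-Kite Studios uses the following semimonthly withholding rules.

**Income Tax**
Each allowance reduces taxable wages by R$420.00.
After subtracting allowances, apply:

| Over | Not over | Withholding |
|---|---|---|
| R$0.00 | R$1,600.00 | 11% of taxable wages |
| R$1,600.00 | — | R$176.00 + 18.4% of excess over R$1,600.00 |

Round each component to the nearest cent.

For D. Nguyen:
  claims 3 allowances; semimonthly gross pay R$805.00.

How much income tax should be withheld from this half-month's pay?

R$0.00

Income Tax: taxable = R$805.00 − 3×R$420.00 = R$-455.00
  Taxable ≤ 0 → R$0.00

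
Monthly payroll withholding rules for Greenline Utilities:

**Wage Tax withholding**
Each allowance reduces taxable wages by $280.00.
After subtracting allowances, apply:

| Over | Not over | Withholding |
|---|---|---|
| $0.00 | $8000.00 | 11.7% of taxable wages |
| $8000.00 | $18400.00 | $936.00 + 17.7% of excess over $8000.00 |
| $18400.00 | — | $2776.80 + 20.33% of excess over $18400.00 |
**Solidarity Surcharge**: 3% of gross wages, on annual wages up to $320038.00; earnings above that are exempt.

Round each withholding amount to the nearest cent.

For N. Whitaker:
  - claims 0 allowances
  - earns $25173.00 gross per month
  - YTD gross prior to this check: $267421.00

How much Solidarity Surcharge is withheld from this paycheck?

Solidarity Surcharge: 3% × $25173.00 = $755.19

$755.19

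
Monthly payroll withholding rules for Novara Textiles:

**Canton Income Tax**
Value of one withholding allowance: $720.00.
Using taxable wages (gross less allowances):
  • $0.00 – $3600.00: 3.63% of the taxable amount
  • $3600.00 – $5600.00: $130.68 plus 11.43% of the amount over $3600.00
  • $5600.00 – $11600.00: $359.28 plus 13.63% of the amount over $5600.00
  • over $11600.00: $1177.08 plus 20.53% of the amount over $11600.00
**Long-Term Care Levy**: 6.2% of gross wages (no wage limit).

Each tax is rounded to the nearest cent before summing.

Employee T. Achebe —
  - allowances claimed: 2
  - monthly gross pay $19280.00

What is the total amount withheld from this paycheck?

$3653.51

Canton Income Tax: taxable = $19280.00 − 2×$720.00 = $17840.00
  $1177.08 + 20.53% × ($17840.00 − $11600.00) = $1177.08 + 20.53% × $6240.00 = $2458.15
Long-Term Care Levy: 6.2% × $19280.00 = $1195.36
Total: $2458.15 + $1195.36 = $3653.51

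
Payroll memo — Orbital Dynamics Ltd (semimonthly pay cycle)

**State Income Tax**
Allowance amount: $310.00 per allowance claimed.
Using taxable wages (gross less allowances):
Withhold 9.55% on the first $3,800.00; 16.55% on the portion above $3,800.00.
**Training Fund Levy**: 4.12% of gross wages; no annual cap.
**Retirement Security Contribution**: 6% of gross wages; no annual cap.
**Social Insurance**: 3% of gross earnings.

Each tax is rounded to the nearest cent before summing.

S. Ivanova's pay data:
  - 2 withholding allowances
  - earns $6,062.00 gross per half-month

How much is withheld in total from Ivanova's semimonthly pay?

State Income Tax: taxable = $6,062.00 − 2×$310.00 = $5,442.00
  $362.90 + 16.55% × ($5,442.00 − $3,800.00) = $362.90 + 16.55% × $1,642.00 = $634.65
Training Fund Levy: 4.12% × $6,062.00 = $249.75
Retirement Security Contribution: 6% × $6,062.00 = $363.72
Social Insurance: 3% × $6,062.00 = $181.86
Total: $634.65 + $249.75 + $363.72 + $181.86 = $1,429.98

$1,429.98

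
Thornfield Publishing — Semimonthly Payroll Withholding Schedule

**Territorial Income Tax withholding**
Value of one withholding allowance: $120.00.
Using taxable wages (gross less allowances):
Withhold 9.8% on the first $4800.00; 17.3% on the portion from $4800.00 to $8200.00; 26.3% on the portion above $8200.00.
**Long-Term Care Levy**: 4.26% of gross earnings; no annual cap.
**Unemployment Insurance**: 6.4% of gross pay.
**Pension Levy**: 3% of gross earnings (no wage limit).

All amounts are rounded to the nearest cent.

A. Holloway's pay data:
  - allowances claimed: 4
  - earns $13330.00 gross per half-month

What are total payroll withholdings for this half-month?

$4102.43

Territorial Income Tax: taxable = $13330.00 − 4×$120.00 = $12850.00
  $1058.60 + 26.3% × ($12850.00 − $8200.00) = $1058.60 + 26.3% × $4650.00 = $2281.55
Long-Term Care Levy: 4.26% × $13330.00 = $567.86
Unemployment Insurance: 6.4% × $13330.00 = $853.12
Pension Levy: 3% × $13330.00 = $399.90
Total: $2281.55 + $567.86 + $853.12 + $399.90 = $4102.43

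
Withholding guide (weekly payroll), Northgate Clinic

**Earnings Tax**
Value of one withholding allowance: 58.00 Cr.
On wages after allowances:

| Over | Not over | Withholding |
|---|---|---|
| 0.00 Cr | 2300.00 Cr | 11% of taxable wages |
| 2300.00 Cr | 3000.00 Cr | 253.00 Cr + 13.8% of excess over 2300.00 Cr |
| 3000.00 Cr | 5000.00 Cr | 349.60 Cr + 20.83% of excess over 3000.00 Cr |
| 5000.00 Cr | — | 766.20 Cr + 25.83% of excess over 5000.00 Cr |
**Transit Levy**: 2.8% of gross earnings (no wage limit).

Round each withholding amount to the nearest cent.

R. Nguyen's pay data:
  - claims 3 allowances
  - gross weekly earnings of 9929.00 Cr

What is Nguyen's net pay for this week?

7656.57 Cr

Earnings Tax: taxable = 9929.00 Cr − 3×58.00 Cr = 9755.00 Cr
  766.20 Cr + 25.83% × (9755.00 Cr − 5000.00 Cr) = 766.20 Cr + 25.83% × 4755.00 Cr = 1994.42 Cr
Transit Levy: 2.8% × 9929.00 Cr = 278.01 Cr
Total withheld: 1994.42 Cr + 278.01 Cr = 2272.43 Cr
Net pay: 9929.00 Cr − 2272.43 Cr = 7656.57 Cr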